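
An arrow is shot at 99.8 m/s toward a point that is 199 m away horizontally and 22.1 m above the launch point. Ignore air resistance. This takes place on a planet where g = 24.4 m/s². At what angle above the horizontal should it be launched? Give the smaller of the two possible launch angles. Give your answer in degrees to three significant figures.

Trajectory: y = x tanθ − g x² (1 + tan²θ)/(2v₀²). With x = 199, y = 22.1, v₀ = 99.8, g = 24.4:
48.51 tan²θ − 199 tanθ + (70.61) = 0.
tanθ = [199 ± √(199² − 4 × 48.51 × (70.61))] / (2 × 48.51) = (199 ± 160.9) / 97.01, giving tanθ = 0.3923 or 3.710.
θ = 21.42° or 74.92°; the smaller is 21.42°.

21.4°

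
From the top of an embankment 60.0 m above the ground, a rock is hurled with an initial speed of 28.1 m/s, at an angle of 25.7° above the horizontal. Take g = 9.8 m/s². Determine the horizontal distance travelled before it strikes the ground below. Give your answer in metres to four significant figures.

vₓ = 28.10 cos 25.7° = 25.32 m/s; v_y0 = 28.10 sin 25.7° = 12.19 m/s.
The projectile lands when y = 60.0 + (12.19) t − ½·9.80·t² = 0. Positive root: t = (12.19 + √(12.19² + 2·9.80·60.0)) / 9.80 = (12.19 + 36.39) / 9.80 = 4.957 s.
Horizontal distance: R = vₓ t = 25.32 × 4.957 = 125.5 m.

125.5 m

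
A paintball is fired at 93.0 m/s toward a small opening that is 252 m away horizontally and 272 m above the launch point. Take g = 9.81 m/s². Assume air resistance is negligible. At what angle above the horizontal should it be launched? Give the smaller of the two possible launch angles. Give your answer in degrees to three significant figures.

Trajectory: y = x tanθ − g x² (1 + tan²θ)/(2v₀²). With x = 252, y = 272, v₀ = 93.0, g = 9.81:
36.01 tan²θ − 252 tanθ + (308.0) = 0.
tanθ = [252 ± √(252² − 4 × 36.01 × (308.0))] / (2 × 36.01) = (252 ± 138.3) / 72.03, giving tanθ = 1.578 or 5.419.
θ = 57.64° or 79.54°; the smaller is 57.64°.

57.6°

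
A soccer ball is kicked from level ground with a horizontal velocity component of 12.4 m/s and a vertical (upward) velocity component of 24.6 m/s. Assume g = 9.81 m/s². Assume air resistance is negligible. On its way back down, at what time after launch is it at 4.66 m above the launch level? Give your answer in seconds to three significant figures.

Require v_y0 t − ½ g t² = 4.66, i.e. 4.905 t² − 24.60 t + 4.66 = 0.
t = [24.60 ± √(24.60² − 2·9.81·4.66)] / 9.81 = (24.60 ± 22.67) / 9.81, so t = 0.1972 s or t = 4.818 s.
The descending-branch root is 4.818 s.

4.82 s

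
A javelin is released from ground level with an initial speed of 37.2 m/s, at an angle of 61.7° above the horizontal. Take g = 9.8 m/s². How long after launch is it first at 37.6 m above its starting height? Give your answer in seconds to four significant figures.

1.472 s

Horizontal component vₓ = 37.20 cos 61.7° = 17.64 m/s; vertical v_y0 = 37.20 sin 61.7° = 32.75 m/s.
Height y(t) = 32.75 t − 4.900 t² = 37.6 gives 4.900 t² − 32.75 t + 37.6 = 0.
t = [32.75 ± √(32.75² − 2·9.80·37.6)] / 9.80 = (32.75 ± 18.33) / 9.80, so t = 1.472 s or t = 5.212 s.
The first (ascending) time is 1.472 s.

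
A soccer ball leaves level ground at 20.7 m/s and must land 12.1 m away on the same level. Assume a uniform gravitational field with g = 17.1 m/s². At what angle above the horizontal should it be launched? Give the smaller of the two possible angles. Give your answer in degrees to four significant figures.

14.44°

From R = (v₀²/g) sin 2θ: sin 2θ = 17.1 × 12.1 / 428.49 = 0.4829.
2θ = 28.87° or 180° − 28.87° = 151.1°, so θ = 14.44° or 75.56°.
The smaller angle is 14.44°.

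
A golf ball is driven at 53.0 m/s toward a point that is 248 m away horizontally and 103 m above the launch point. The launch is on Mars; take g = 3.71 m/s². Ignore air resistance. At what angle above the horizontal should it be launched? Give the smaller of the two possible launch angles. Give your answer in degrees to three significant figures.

Trajectory: y = x tanθ − g x² (1 + tan²θ)/(2v₀²). With x = 248, y = 103, v₀ = 53.0, g = 3.71:
40.62 tan²θ − 248 tanθ + (143.6) = 0.
tanθ = [248 ± √(248² − 4 × 40.62 × (143.6))] / (2 × 40.62) = (248 ± 195.4) / 81.23, giving tanθ = 0.6478 or 5.458.
θ = 32.94° or 79.62°; the smaller is 32.94°.

32.9°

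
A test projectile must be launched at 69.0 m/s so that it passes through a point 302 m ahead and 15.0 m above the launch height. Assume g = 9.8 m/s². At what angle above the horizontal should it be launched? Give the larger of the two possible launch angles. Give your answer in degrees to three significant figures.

70.4°

Trajectory: y = x tanθ − g x² (1 + tan²θ)/(2v₀²). With x = 302, y = 15.0, v₀ = 69.0, g = 9.80:
93.87 tan²θ − 302 tanθ + (108.9) = 0.
tanθ = [302 ± √(302² − 4 × 93.87 × (108.9))] / (2 × 93.87) = (302 ± 224.3) / 187.7, giving tanθ = 0.4137 or 2.804.
θ = 22.47° or 70.37°; the larger is 70.37°.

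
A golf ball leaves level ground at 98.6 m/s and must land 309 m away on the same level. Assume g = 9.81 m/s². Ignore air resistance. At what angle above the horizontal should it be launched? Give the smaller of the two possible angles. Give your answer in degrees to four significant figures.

9.084°

Level-ground range R = v₀² sin(2θ)/g ⇒ sin(2θ) = gR/v₀² = 9.81 × 309 / 98.6² = 0.3118.
2θ = 18.17° or 180° − 18.17° = 161.8°, so θ = 9.084° or 80.92°.
The smaller angle is 9.084°.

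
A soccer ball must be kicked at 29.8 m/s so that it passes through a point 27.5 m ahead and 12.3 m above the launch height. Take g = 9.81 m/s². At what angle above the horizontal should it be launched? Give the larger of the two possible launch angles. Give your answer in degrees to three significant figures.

80.4°

Trajectory: y = x tanθ − g x² (1 + tan²θ)/(2v₀²). With x = 27.5, y = 12.3, v₀ = 29.8, g = 9.81:
4.177 tan²θ − 27.5 tanθ + (16.48) = 0.
tanθ = [27.5 ± √(27.5² − 4 × 4.177 × (16.48))] / (2 × 4.177) = (27.5 ± 21.93) / 8.354, giving tanθ = 0.6667 or 5.917.
θ = 33.69° or 80.41°; the larger is 80.41°.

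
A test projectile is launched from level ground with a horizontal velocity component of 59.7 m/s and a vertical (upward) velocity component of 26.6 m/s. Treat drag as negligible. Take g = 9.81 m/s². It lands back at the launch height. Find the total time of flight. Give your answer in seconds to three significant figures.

5.42 s

Landing at launch height ⇒ T = 2 v_y0 / g = 2 × 26.60 / 9.81 = 5.423 s.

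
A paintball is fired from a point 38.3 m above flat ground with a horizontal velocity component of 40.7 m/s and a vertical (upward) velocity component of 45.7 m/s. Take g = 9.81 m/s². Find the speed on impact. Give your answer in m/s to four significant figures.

67.06 m/s

The projectile lands when y = 38.3 + (45.70) t − ½·9.81·t² = 0. Positive root: t = (45.70 + √(45.70² + 2·9.81·38.3)) / 9.81 = (45.70 + 53.29) / 9.81 = 10.09 s.
Vertical velocity at impact: v_y = v_y0 − g t = 45.70 − 9.81 × 10.09 = −53.29 m/s.
Speed: |v| = √(vₓ² + v_y²) = √(40.70² + 53.29²) = 67.06 m/s.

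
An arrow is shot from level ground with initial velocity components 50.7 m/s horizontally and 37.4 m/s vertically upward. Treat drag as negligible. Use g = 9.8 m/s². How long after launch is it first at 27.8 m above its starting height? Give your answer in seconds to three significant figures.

Require v_y0 t − ½ g t² = 27.8, i.e. 4.900 t² − 37.40 t + 27.8 = 0.
Quadratic formula: t = (37.40 ± √853.88) / 9.80 = (37.40 ± 29.22) / 9.80 → t = 0.8346 s or 6.798 s.
The first (ascending) time is 0.8346 s.

0.835 s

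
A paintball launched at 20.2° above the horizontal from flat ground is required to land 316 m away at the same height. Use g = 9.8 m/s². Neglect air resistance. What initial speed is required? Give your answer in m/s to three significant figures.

On level ground R = v₀² sin 2θ / g ⇒ v₀ = √(gR / sin 2θ).
v₀ = √(9.80 × 316 / sin 40.40°) = √(3097 / 0.6481) = √4778.1 = 69.12 m/s.

69.1 m/s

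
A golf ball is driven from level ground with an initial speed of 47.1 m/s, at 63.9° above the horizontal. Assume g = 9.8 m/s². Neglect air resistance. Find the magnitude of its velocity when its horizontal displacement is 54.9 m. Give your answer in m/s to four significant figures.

26.38 m/s

Components: vₓ = 47.10 cos 63.9° = 20.72 m/s, v_y0 = 47.10 sin 63.9° = 42.30 m/s.
x = vₓ t ⇒ t = 54.9/20.72 = 2.649 s.
Vertical velocity there: v_y = v_y0 − g t = 42.30 − 9.80 × 2.649 = 16.33 m/s.
Speed: √(vₓ² + v_y²) = √(20.72² + 16.33²) = 26.38 m/s.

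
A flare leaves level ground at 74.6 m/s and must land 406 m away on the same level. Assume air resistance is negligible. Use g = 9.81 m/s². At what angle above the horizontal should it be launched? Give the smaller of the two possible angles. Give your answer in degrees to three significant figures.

22.8°

From R = (v₀²/g) sin 2θ: sin 2θ = 9.81 × 406 / 5565.2 = 0.7157.
2θ = 45.70° or 180° − 45.70° = 134.3°, so θ = 22.85° or 67.15°.
The smaller angle is 22.85°.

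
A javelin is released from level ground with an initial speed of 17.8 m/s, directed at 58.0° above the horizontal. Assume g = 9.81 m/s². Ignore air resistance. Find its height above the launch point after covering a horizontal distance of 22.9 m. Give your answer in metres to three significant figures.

7.74 m

vₓ = 17.80 cos 58.0° = 9.433 m/s; v_y0 = 17.80 sin 58.0° = 15.10 m/s.
x = vₓ t ⇒ t = 22.9/9.433 = 2.428 s.
Height: y = v_y0 t − ½ g t² = 15.10 × 2.428 − 4.905 × 2.428² = 36.65 − 28.91 = 7.737 m.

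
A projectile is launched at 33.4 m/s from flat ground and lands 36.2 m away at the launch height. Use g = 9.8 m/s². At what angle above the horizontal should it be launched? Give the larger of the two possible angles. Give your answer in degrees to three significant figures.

R = v₀² sin 2θ / g gives sin 2θ = gR/v₀² = 9.80·36.2/33.4² = 0.3180.
2θ = 18.54° or 180° − 18.54° = 161.5°, so θ = 9.271° or 80.73°.
The larger angle is 80.73°.

80.7°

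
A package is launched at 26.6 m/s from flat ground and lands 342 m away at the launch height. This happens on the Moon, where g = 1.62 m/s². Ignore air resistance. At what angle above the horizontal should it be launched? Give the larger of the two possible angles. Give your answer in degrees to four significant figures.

Level-ground range R = v₀² sin(2θ)/g ⇒ sin(2θ) = gR/v₀² = 1.62 × 342 / 26.6² = 0.7830.
2θ = 51.54° or 180° − 51.54° = 128.5°, so θ = 25.77° or 64.23°.
The larger angle is 64.23°.

64.23°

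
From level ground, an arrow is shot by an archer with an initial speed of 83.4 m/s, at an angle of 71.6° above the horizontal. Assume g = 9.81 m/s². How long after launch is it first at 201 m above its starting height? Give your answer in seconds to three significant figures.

3.16 s

Components: vₓ = 83.40 cos 71.6° = 26.33 m/s, v_y0 = 83.40 sin 71.6° = 79.14 m/s.
Require v_y0 t − ½ g t² = 201, i.e. 4.905 t² − 79.14 t + 201 = 0.
t = [79.14 ± √(79.14² − 2·9.81·201)] / 9.81 = (79.14 ± 48.16) / 9.81, so t = 3.158 s or t = 12.98 s.
The first (ascending) time is 3.158 s.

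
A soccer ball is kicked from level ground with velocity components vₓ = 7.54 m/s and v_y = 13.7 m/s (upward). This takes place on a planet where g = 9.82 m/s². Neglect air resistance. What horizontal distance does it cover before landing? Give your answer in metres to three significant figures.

Time aloft: T = 2 v_y0 / g = 2 × 13.70 / 9.82 = 2.790 s.
Horizontal distance R = vₓ T = 7.540 × 2.790 = 21.04 m.

21.0 m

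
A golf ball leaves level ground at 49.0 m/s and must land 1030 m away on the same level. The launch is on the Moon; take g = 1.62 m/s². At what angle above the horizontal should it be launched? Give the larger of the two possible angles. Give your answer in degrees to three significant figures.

Level-ground range R = v₀² sin(2θ)/g ⇒ sin(2θ) = gR/v₀² = 1.62 × 1030 / 49.0² = 0.6950.
2θ = 44.02° or 180° − 44.02° = 136.0°, so θ = 22.01° or 67.99°.
The larger angle is 67.99°.

68.0°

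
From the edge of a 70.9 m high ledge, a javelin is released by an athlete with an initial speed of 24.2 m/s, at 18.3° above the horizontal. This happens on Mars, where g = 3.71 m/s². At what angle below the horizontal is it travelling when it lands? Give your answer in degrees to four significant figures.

vₓ = 24.20 cos 18.3° = 22.98 m/s; v_y0 = 24.20 sin 18.3° = 7.599 m/s.
With up positive and y = 0 at the ground: y(t) = 70.9 + (7.599) t − 1.855 t². Setting y = 0 and taking the positive root: t = [7.599 + √(7.599² + 2·3.71·70.9)] / 3.71 = (7.599 + 24.16) / 3.71 = 8.561 s.
At impact: v_y = v_y0 − g t = −24.16 m/s; vₓ = 22.98 m/s.
Angle below horizontal: arctan(|v_y|/vₓ) = arctan(24.16/22.98) = 46.44°.

46.44°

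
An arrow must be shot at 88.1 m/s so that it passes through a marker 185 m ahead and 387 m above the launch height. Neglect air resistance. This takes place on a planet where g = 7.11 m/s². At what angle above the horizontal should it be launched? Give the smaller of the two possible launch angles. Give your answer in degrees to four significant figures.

Trajectory: y = x tanθ − g x² (1 + tan²θ)/(2v₀²). With x = 185, y = 387, v₀ = 88.1, g = 7.11:
15.68 tan²θ − 185 tanθ + (402.7) = 0.
tanθ = [185 ± √(185² − 4 × 15.68 × (402.7))] / (2 × 15.68) = (185 ± 94.74) / 31.35, giving tanθ = 2.879 or 8.923.
θ = 70.85° or 83.61°; the smaller is 70.85°.

70.85°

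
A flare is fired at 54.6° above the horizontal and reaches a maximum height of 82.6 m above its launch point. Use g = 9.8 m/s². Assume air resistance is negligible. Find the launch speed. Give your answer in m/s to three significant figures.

49.4 m/s

At the peak v_y = 0, so v_y0 = √(2gH) = √(2 × 9.80 × 82.6) = 40.24 m/s.
v_y0 = v₀ sin θ ⇒ v₀ = 40.24 / sin 54.6° = 49.36 m/s.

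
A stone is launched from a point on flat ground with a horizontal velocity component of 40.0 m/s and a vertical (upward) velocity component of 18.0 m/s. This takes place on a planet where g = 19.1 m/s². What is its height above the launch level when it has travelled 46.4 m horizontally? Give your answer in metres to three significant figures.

8.03 m

At x = 46.4 m, t = x/vₓ = 46.4/40.00 = 1.160 s.
Height: y = v_y0 t − ½ g t² = 18.00 × 1.160 − 9.550 × 1.160² = 20.88 − 12.85 = 8.030 m.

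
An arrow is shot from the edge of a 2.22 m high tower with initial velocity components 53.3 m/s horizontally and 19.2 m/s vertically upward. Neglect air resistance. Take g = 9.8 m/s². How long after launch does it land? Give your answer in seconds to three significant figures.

4.03 s

With up positive and y = 0 at the ground: y(t) = 2.22 + (19.20) t − 4.900 t². Setting y = 0 and taking the positive root: t = [19.20 + √(19.20² + 2·9.80·2.22)] / 9.80 = (19.20 + 20.30) / 9.80 = 4.031 s.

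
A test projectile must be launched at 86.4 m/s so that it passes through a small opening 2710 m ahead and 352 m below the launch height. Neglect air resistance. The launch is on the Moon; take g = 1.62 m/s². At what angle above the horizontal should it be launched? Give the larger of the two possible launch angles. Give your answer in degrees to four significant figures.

72.79°

Trajectory: y = x tanθ − g x² (1 + tan²θ)/(2v₀²). With x = 2710, y = −352, v₀ = 86.4, g = 1.62:
796.9 tan²θ − 2710 tanθ + (444.9) = 0.
tanθ = [2710 ± √(2710² − 4 × 796.9 × (444.9))] / (2 × 796.9) = (2710 ± 2434) / 1594, giving tanθ = 0.1730 or 3.228.
θ = 9.813° or 72.79°; the larger is 72.79°.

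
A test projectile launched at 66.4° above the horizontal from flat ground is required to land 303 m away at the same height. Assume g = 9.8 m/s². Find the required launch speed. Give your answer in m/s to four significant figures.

Level-ground range: R = v₀² sin(2θ)/g, so v₀ = √(gR / sin 2θ).
v₀ = √(9.80 × 303 / sin 132.8°) = √(2969 / 0.7337) = √4047.0 = 63.62 m/s.

63.62 m/s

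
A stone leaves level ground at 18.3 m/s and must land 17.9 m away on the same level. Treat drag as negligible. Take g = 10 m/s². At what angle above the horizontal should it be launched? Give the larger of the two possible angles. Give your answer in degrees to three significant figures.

73.8°

From R = (v₀²/g) sin 2θ: sin 2θ = 10.0 × 17.9 / 334.89 = 0.5345.
2θ = 32.31° or 180° − 32.31° = 147.7°, so θ = 16.16° or 73.84°.
The larger angle is 73.84°.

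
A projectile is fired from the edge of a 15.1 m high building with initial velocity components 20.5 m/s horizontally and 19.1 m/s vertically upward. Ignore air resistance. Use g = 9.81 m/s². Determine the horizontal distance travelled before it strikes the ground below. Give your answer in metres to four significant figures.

The projectile lands when y = 15.1 + (19.10) t − ½·9.81·t² = 0. Positive root: t = (19.10 + √(19.10² + 2·9.81·15.1)) / 9.81 = (19.10 + 25.71) / 9.81 = 4.568 s.
Horizontal distance: R = vₓ t = 20.50 × 4.568 = 93.64 m.

93.64 m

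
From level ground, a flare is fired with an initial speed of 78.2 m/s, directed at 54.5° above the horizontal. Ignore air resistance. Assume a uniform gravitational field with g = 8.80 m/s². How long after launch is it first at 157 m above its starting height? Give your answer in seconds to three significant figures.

3.15 s

Resolve: vₓ = 78.20 cos 54.5° = 45.41 m/s and v_y0 = 78.20 sin 54.5° = 63.66 m/s.
Set y = v_y0 t − ½ g t² = 157: 4.400 t² − 63.66 t + 157 = 0.
t = [63.66 ± √(63.66² − 2·8.80·157)] / 8.80 = (63.66 ± 35.91) / 8.80, so t = 3.153 s or t = 11.32 s.
The first (ascending) time is 3.153 s.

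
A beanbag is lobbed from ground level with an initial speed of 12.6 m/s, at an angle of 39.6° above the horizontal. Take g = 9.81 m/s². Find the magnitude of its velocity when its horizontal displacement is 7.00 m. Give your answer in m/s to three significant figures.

9.76 m/s

vₓ = 12.60 cos 39.6° = 9.708 m/s; v_y0 = 12.60 sin 39.6° = 8.032 m/s.
x = vₓ t ⇒ t = 7.00/9.708 = 0.7210 s.
Vertical velocity there: v_y = v_y0 − g t = 8.032 − 9.81 × 0.7210 = 0.9583 m/s.
Speed: √(vₓ² + v_y²) = √(9.708² + 0.9583²) = 9.756 m/s.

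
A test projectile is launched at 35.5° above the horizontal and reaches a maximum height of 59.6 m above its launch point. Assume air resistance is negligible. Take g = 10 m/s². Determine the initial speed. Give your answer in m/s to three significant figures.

At the peak v_y = 0, so v_y0 = √(2gH) = √(2 × 10.0 × 59.6) = 34.53 m/s.
v_y0 = v₀ sin θ ⇒ v₀ = 34.53 / sin 35.5° = 59.45 m/s.

59.5 m/s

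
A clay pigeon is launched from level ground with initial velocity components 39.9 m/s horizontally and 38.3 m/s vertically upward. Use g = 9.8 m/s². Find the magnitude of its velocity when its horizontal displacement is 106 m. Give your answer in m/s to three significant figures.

At x = 106 m, t = x/vₓ = 106/39.90 = 2.657 s.
Vertical velocity there: v_y = v_y0 − g t = 38.30 − 9.80 × 2.657 = 12.26 m/s.
Speed: √(vₓ² + v_y²) = √(39.90² + 12.26²) = 41.74 m/s.

41.7 m/s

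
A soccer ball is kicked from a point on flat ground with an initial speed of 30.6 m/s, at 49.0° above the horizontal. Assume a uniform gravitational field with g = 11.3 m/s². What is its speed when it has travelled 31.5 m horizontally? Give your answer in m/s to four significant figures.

Components: vₓ = 30.60 cos 49.0° = 20.08 m/s, v_y0 = 30.60 sin 49.0° = 23.09 m/s.
x = vₓ t ⇒ t = 31.5/20.08 = 1.569 s.
Vertical velocity there: v_y = v_y0 − g t = 23.09 − 11.3 × 1.569 = 5.363 m/s.
Speed: √(vₓ² + v_y²) = √(20.08² + 5.363²) = 20.78 m/s.

20.78 m/s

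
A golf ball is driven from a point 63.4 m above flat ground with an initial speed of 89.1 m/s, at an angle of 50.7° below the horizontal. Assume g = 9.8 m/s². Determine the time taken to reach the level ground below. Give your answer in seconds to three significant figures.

0.866 s

Horizontal component vₓ = 89.10 cos 50.7° = 56.43 m/s; vertical v_y0 = −68.95 m/s (downward).
Vertical motion (up positive, ground at y = 0): 4.900 t² − (−68.95) t − 63.4 = 0, so t = (−68.95 + √(68.95² + 2·9.80·63.4)) / 9.80 = (−68.95 + 77.44) / 9.80 = 0.8662 s.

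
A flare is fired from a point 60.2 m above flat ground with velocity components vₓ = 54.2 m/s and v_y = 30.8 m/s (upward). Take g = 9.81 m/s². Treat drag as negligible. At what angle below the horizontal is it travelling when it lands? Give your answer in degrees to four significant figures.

40.41°

With up positive and y = 0 at the ground: y(t) = 60.2 + (30.80) t − 4.905 t². Setting y = 0 and taking the positive root: t = [30.80 + √(30.80² + 2·9.81·60.2)] / 9.81 = (30.80 + 46.15) / 9.81 = 7.844 s.
At impact: v_y = v_y0 − g t = −46.15 m/s; vₓ = 54.20 m/s.
Angle below horizontal: arctan(|v_y|/vₓ) = arctan(46.15/54.20) = 40.41°.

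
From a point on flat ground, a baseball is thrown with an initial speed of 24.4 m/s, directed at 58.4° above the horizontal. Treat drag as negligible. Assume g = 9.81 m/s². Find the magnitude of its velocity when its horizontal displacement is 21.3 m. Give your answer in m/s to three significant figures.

vₓ = 24.40 cos 58.4° = 12.79 m/s; v_y0 = 24.40 sin 58.4° = 20.78 m/s.
x = vₓ t ⇒ t = 21.3/12.79 = 1.666 s.
Vertical velocity there: v_y = v_y0 − g t = 20.78 − 9.81 × 1.666 = 4.439 m/s.
Speed: √(vₓ² + v_y²) = √(12.79² + 4.439²) = 13.53 m/s.

13.5 m/s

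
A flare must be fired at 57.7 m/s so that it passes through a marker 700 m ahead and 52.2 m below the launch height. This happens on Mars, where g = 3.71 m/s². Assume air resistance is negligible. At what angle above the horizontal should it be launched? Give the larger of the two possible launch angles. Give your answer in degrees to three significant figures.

65.5°

Trajectory: y = x tanθ − g x² (1 + tan²θ)/(2v₀²). With x = 700, y = −52.2, v₀ = 57.7, g = 3.71:
273.0 tan²θ − 700 tanθ + (220.8) = 0.
tanθ = [700 ± √(700² − 4 × 273.0 × (220.8))] / (2 × 273.0) = (700 ± 498.9) / 546.0, giving tanθ = 0.3684 or 2.196.
θ = 20.22° or 65.51°; the larger is 65.51°.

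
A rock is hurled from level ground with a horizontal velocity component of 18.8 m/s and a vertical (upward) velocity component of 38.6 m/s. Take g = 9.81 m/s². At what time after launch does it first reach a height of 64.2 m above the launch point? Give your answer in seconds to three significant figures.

2.39 s

Set y = v_y0 t − ½ g t² = 64.2: 4.905 t² − 38.60 t + 64.2 = 0.
t = [38.60 ± √(38.60² − 2·9.81·64.2)] / 9.81 = (38.60 ± 15.18) / 9.81, so t = 2.388 s or t = 5.482 s.
The first (ascending) time is 2.388 s.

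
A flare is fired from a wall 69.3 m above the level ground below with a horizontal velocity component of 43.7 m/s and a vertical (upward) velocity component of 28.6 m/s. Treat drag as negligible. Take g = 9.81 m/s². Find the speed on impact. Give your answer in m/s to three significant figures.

63.9 m/s

The projectile lands when y = 69.3 + (28.60) t − ½·9.81·t² = 0. Positive root: t = (28.60 + √(28.60² + 2·9.81·69.3)) / 9.81 = (28.60 + 46.67) / 9.81 = 7.672 s.
Vertical velocity at impact: v_y = v_y0 − g t = 28.60 − 9.81 × 7.672 = −46.67 m/s.
Speed: |v| = √(vₓ² + v_y²) = √(43.70² + 46.67²) = 63.93 m/s.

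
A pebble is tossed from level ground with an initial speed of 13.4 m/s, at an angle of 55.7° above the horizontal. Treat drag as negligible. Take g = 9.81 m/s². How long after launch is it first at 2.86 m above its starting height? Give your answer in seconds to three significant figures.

0.298 s

Resolve: vₓ = 13.40 cos 55.7° = 7.551 m/s and v_y0 = 13.40 sin 55.7° = 11.07 m/s.
Height y(t) = 11.07 t − 4.905 t² = 2.86 gives 4.905 t² − 11.07 t + 2.86 = 0.
Quadratic formula: t = (11.07 ± √66.425) / 9.81 = (11.07 ± 8.150) / 9.81 → t = 0.2976 s or 1.959 s.
The first (ascending) time is 0.2976 s.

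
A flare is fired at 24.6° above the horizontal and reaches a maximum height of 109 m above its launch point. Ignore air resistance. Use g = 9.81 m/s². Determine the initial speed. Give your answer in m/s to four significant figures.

111.1 m/s

At the peak v_y = 0, so v_y0 = √(2gH) = √(2 × 9.81 × 109) = 46.24 m/s.
v_y0 = v₀ sin θ ⇒ v₀ = 46.24 / sin 24.6° = 111.1 m/s.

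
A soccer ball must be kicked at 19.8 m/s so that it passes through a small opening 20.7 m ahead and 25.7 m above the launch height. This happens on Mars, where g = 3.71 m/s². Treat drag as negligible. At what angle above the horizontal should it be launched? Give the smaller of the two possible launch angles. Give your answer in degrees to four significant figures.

Trajectory: y = x tanθ − g x² (1 + tan²θ)/(2v₀²). With x = 20.7, y = 25.7, v₀ = 19.8, g = 3.71:
2.027 tan²θ − 20.7 tanθ + (27.73) = 0.
tanθ = [20.7 ± √(20.7² − 4 × 2.027 × (27.73))] / (2 × 2.027) = (20.7 ± 14.27) / 4.055, giving tanθ = 1.586 or 8.624.
θ = 57.76° or 83.39°; the smaller is 57.76°.

57.76°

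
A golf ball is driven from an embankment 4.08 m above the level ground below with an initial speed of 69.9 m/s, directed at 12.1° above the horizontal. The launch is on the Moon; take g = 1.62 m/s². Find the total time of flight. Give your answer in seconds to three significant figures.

vₓ = 69.90 cos 12.1° = 68.35 m/s; v_y0 = 69.90 sin 12.1° = 14.65 m/s.
The projectile lands when y = 4.08 + (14.65) t − ½·1.62·t² = 0. Positive root: t = (14.65 + √(14.65² + 2·1.62·4.08)) / 1.62 = (14.65 + 15.10) / 1.62 = 18.36 s.

18.4 s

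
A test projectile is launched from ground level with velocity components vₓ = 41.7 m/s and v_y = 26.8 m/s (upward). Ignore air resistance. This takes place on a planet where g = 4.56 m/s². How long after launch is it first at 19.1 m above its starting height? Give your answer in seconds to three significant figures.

Require v_y0 t − ½ g t² = 19.1, i.e. 2.280 t² − 26.80 t + 19.1 = 0.
Quadratic formula: t = (26.80 ± √544.05) / 4.56 = (26.80 ± 23.32) / 4.56 → t = 0.7621 s or 10.99 s.
The first (ascending) time is 0.7621 s.

0.762 s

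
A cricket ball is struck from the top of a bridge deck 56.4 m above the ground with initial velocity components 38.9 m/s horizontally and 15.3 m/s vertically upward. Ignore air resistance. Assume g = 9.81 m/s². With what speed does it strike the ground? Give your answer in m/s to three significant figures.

53.4 m/s

Vertical motion (up positive, ground at y = 0): 4.905 t² − (15.30) t − 56.4 = 0, so t = (15.30 + √(15.30² + 2·9.81·56.4)) / 9.81 = (15.30 + 36.61) / 9.81 = 5.292 s.
Vertical velocity at impact: v_y = v_y0 − g t = 15.30 − 9.81 × 5.292 = −36.61 m/s.
Speed: |v| = √(vₓ² + v_y²) = √(38.90² + 36.61²) = 53.42 m/s.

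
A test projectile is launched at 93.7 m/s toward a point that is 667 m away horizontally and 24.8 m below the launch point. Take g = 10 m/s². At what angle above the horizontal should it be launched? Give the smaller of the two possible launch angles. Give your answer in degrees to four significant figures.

Trajectory: y = x tanθ − g x² (1 + tan²θ)/(2v₀²). With x = 667, y = −24.8, v₀ = 93.7, g = 10.0:
253.4 tan²θ − 667 tanθ + (228.6) = 0.
tanθ = [667 ± √(667² − 4 × 253.4 × (228.6))] / (2 × 253.4) = (667 ± 461.8) / 506.7, giving tanθ = 0.4050 or 2.228.
θ = 22.05° or 65.82°; the smaller is 22.05°.

22.05°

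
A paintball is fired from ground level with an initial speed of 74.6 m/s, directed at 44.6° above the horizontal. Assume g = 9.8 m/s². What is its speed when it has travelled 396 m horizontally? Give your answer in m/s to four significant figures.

vₓ = 74.60 cos 44.6° = 53.12 m/s; v_y0 = 74.60 sin 44.6° = 52.38 m/s.
At x = 396 m, t = x/vₓ = 396/53.12 = 7.455 s.
Vertical velocity there: v_y = v_y0 − g t = 52.38 − 9.80 × 7.455 = −20.68 m/s.
Speed: √(vₓ² + v_y²) = √(53.12² + 20.68²) = 57.00 m/s.

57.00 m/s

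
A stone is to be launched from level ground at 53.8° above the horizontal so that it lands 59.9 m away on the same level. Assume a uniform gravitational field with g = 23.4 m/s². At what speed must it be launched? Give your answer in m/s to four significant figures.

38.35 m/s

Level-ground range: R = v₀² sin(2θ)/g, so v₀ = √(gR / sin 2θ).
v₀ = √(23.4 × 59.9 / sin 107.6°) = √(1402 / 0.9532) = √1470.5 = 38.35 m/s.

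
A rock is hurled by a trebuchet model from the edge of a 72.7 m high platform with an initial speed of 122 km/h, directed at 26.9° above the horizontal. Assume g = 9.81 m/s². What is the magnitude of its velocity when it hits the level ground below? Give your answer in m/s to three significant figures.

Convert: 122 km/h = 122/3.6 = 33.89 m/s.
vₓ = 33.89 cos 26.9° = 30.22 m/s; v_y0 = 33.89 sin 26.9° = 15.33 m/s.
The projectile lands when y = 72.7 + (15.33) t − ½·9.81·t² = 0. Positive root: t = (15.33 + √(15.33² + 2·9.81·72.7)) / 9.81 = (15.33 + 40.76) / 9.81 = 5.718 s.
Vertical velocity at impact: v_y = v_y0 − g t = 15.33 − 9.81 × 5.718 = −40.76 m/s.
Speed: |v| = √(vₓ² + v_y²) = √(30.22² + 40.76²) = 50.74 m/s.

50.7 m/s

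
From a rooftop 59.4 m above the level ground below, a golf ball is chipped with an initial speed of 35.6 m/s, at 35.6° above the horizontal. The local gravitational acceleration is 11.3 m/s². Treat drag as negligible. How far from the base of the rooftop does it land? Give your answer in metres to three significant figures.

161 m

Resolve: vₓ = 35.60 cos 35.6° = 28.95 m/s and v_y0 = 35.60 sin 35.6° = 20.72 m/s.
The projectile lands when y = 59.4 + (20.72) t − ½·11.3·t² = 0. Positive root: t = (20.72 + √(20.72² + 2·11.3·59.4)) / 11.3 = (20.72 + 42.09) / 11.3 = 5.559 s.
Horizontal distance: R = vₓ t = 28.95 × 5.559 = 160.9 m.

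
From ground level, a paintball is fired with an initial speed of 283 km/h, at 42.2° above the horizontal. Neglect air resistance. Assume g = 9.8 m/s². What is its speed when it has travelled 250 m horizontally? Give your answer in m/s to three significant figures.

59.2 m/s

Convert: 283 km/h = 283/3.6 = 78.61 m/s.
vₓ = 78.61 cos 42.2° = 58.24 m/s; v_y0 = 78.61 sin 42.2° = 52.80 m/s.
x = vₓ t ⇒ t = 250/58.24 = 4.293 s.
Vertical velocity there: v_y = v_y0 − g t = 52.80 − 9.80 × 4.293 = 10.73 m/s.
Speed: √(vₓ² + v_y²) = √(58.24² + 10.73²) = 59.22 m/s.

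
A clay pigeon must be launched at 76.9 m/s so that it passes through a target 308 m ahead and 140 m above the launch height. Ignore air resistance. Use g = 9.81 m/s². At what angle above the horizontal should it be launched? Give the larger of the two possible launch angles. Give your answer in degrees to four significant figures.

Trajectory: y = x tanθ − g x² (1 + tan²θ)/(2v₀²). With x = 308, y = 140, v₀ = 76.9, g = 9.81:
78.68 tan²θ − 308 tanθ + (218.7) = 0.
tanθ = [308 ± √(308² − 4 × 78.68 × (218.7))] / (2 × 78.68) = (308 ± 161.4) / 157.4, giving tanθ = 0.9318 or 2.983.
θ = 42.98° or 71.46°; the larger is 71.46°.

71.46°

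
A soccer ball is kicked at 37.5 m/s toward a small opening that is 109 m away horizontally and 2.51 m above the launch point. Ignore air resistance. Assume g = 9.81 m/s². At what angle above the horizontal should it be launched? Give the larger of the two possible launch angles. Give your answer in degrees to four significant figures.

Trajectory: y = x tanθ − g x² (1 + tan²θ)/(2v₀²). With x = 109, y = 2.51, v₀ = 37.5, g = 9.81:
41.44 tan²θ − 109 tanθ + (43.95) = 0.
tanθ = [109 ± √(109² − 4 × 41.44 × (43.95))] / (2 × 41.44) = (109 ± 67.79) / 82.88, giving tanθ = 0.4972 or 2.133.
θ = 26.44° or 64.88°; the larger is 64.88°.

64.88°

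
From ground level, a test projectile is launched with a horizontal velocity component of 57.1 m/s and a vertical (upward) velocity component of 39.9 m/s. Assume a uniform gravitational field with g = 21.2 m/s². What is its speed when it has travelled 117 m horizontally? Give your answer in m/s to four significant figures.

At x = 117 m, t = x/vₓ = 117/57.10 = 2.049 s.
Vertical velocity there: v_y = v_y0 − g t = 39.90 − 21.2 × 2.049 = −3.540 m/s.
Speed: √(vₓ² + v_y²) = √(57.10² + 3.540²) = 57.21 m/s.

57.21 m/s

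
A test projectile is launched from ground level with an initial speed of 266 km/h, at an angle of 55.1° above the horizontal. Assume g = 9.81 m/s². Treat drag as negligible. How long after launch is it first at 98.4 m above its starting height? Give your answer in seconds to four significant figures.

1.923 s

Convert: 266 km/h = 266/3.6 = 73.89 m/s.
Resolve: vₓ = 73.89 cos 55.1° = 42.28 m/s and v_y0 = 73.89 sin 55.1° = 60.60 m/s.
Require v_y0 t − ½ g t² = 98.4, i.e. 4.905 t² − 60.60 t + 98.4 = 0.
t = [60.60 ± √(60.60² − 2·9.81·98.4)] / 9.81 = (60.60 ± 41.73) / 9.81, so t = 1.923 s or t = 10.43 s.
The first (ascending) time is 1.923 s.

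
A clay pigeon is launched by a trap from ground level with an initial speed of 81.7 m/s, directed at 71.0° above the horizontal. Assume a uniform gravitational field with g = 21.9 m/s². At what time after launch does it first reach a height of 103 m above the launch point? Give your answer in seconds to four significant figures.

vₓ = 81.70 cos 71.0° = 26.60 m/s; v_y0 = 81.70 sin 71.0° = 77.25 m/s.
Set y = v_y0 t − ½ g t² = 103: 10.95 t² − 77.25 t + 103 = 0.
Quadratic formula: t = (77.25 ± √1456.0) / 21.9 = (77.25 ± 38.16) / 21.9 → t = 1.785 s or 5.270 s.
The first (ascending) time is 1.785 s.

1.785 s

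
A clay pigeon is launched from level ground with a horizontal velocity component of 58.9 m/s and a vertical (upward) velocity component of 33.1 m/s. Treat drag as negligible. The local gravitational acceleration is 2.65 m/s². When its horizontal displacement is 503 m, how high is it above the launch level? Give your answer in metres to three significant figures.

186 m

Time to reach x = 503 m: t = x/vₓ = 503/58.90 = 8.540 s.
Height: y = v_y0 t − ½ g t² = 33.10 × 8.540 − 1.325 × 8.540² = 282.7 − 96.63 = 186.0 m.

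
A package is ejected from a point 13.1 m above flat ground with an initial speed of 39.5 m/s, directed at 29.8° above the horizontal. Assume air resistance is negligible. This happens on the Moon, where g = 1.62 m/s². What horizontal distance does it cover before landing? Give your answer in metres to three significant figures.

Resolve: vₓ = 39.50 cos 29.8° = 34.28 m/s and v_y0 = 39.50 sin 29.8° = 19.63 m/s.
The projectile lands when y = 13.1 + (19.63) t − ½·1.62·t² = 0. Positive root: t = (19.63 + √(19.63² + 2·1.62·13.1)) / 1.62 = (19.63 + 20.68) / 1.62 = 24.89 s.
Horizontal distance: R = vₓ t = 34.28 × 24.89 = 853.0 m.

853 m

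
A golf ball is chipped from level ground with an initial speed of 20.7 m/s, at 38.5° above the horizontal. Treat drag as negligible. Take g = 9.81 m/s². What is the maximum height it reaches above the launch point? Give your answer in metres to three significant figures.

Components: vₓ = 20.70 cos 38.5° = 16.20 m/s, v_y0 = 20.70 sin 38.5° = 12.89 m/s.
Maximum height: H = v_y0² / (2g) = 12.89² / (2 × 9.81) = 8.463 m.

8.46 m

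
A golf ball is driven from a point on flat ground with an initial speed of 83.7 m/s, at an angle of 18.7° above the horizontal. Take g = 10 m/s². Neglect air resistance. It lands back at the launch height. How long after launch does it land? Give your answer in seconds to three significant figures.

Resolve: vₓ = 83.70 cos 18.7° = 79.28 m/s and v_y0 = 83.70 sin 18.7° = 26.84 m/s.
It returns to y = 0 when t = 2 v_y0 / g = 2(26.84)/10.0 = 5.367 s.

5.37 s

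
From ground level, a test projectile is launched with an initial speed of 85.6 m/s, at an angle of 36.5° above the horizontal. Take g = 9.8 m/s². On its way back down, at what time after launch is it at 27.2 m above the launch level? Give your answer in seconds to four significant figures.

vₓ = 85.60 cos 36.5° = 68.81 m/s; v_y0 = 85.60 sin 36.5° = 50.92 m/s.
Height y(t) = 50.92 t − 4.900 t² = 27.2 gives 4.900 t² − 50.92 t + 27.2 = 0.
Quadratic formula: t = (50.92 ± √2059.4) / 9.80 = (50.92 ± 45.38) / 9.80 → t = 0.5649 s or 9.826 s.
The descending-branch root is 9.826 s.

9.826 s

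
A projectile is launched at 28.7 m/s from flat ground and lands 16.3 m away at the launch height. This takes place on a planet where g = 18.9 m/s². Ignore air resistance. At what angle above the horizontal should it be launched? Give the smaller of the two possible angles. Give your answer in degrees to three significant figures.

From R = (v₀²/g) sin 2θ: sin 2θ = 18.9 × 16.3 / 823.69 = 0.3740.
2θ = 21.96° or 180° − 21.96° = 158.0°, so θ = 10.98° or 79.02°.
The smaller angle is 10.98°.

11.0°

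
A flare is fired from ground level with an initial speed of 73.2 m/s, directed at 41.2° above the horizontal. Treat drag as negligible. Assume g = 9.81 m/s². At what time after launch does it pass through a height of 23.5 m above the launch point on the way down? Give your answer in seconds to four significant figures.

vₓ = 73.20 cos 41.2° = 55.08 m/s; v_y0 = 73.20 sin 41.2° = 48.22 m/s.
Set y = v_y0 t − ½ g t² = 23.5: 4.905 t² − 48.22 t + 23.5 = 0.
t = [48.22 ± √(48.22² − 2·9.81·23.5)] / 9.81 = (48.22 ± 43.17) / 9.81, so t = 0.5143 s or t = 9.316 s.
The descending-branch root is 9.316 s.

9.316 s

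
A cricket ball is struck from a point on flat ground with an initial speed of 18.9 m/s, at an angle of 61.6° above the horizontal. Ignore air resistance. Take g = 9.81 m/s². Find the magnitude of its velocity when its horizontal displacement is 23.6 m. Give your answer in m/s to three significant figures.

12.8 m/s

Horizontal component vₓ = 18.90 cos 61.6° = 8.989 m/s; vertical v_y0 = 18.90 sin 61.6° = 16.63 m/s.
At x = 23.6 m, t = x/vₓ = 23.6/8.989 = 2.625 s.
Vertical velocity there: v_y = v_y0 − g t = 16.63 − 9.81 × 2.625 = −9.129 m/s.
Speed: √(vₓ² + v_y²) = √(8.989² + 9.129²) = 12.81 m/s.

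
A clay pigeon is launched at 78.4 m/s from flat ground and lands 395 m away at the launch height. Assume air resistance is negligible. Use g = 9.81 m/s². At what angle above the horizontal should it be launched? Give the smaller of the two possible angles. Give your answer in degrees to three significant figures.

Level-ground range R = v₀² sin(2θ)/g ⇒ sin(2θ) = gR/v₀² = 9.81 × 395 / 78.4² = 0.6304.
2θ = 39.08° or 180° − 39.08° = 140.9°, so θ = 19.54° or 70.46°.
The smaller angle is 19.54°.

19.5°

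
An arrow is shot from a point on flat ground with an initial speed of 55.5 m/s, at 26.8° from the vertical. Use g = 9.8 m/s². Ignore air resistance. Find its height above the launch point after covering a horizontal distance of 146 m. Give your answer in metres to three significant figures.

122 m

Horizontal component vₓ = 55.50 sin 26.8° = 25.02 m/s; vertical v_y0 = 55.50 cos 26.8° = 49.54 m/s.
Time to reach x = 146 m: t = x/vₓ = 146/25.02 = 5.834 s.
Height: y = v_y0 t − ½ g t² = 49.54 × 5.834 − 4.900 × 5.834² = 289.0 − 166.8 = 122.2 m.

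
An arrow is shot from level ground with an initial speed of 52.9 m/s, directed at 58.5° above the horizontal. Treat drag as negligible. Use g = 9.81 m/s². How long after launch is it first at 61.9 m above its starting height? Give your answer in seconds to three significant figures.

1.68 s

vₓ = 52.90 cos 58.5° = 27.64 m/s; v_y0 = 52.90 sin 58.5° = 45.10 m/s.
Require v_y0 t − ½ g t² = 61.9, i.e. 4.905 t² − 45.10 t + 61.9 = 0.
Quadratic formula: t = (45.10 ± √819.95) / 9.81 = (45.10 ± 28.63) / 9.81 → t = 1.679 s or 7.517 s.
The first (ascending) time is 1.679 s.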